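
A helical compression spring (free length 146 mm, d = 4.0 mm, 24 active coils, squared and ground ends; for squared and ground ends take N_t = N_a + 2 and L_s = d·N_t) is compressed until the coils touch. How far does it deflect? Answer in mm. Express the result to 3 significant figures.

42.0 mm

N_t = 26; L_s = 4.0·26 = 104 mm
δ_solid = L₀ − L_s = 146 − 104 = 42 mm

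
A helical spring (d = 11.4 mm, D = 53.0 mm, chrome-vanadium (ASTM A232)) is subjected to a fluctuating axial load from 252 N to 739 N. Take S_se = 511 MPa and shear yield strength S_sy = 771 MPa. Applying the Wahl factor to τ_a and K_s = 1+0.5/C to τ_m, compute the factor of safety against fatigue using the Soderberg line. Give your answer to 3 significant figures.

8.14

C = D/d = 53.0/11.4 = 4.6491; K_W = (4C−1)/(4C−4)+0.615/C = 1.3378; K_s = 1+0.5/C = 1.1075
F_a = (F_max−F_min)/2 = 243.5 N; F_m = (F_max+F_min)/2 = 495.5 N
τ_a = K_W·8F_aD/(πd³) = 1.3378 × 22.182 = 29.675 MPa
τ_m = K_s·8F_mD/(πd³) = 1.1075 × 45.138 = 49.993 MPa
Soderberg: 1/n_f = τ_a/S_se + τ_m/S_sy = 29.675/511 + 49.993/771 = 0.05807 + 0.06484 = 0.12291
n_f = 1/0.12291 = 8.136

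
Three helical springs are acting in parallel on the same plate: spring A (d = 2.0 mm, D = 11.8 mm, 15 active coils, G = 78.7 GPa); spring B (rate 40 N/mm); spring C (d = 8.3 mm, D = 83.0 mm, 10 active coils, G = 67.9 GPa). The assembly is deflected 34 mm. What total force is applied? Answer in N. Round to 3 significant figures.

1820 N

k_A = Gd⁴/(8D³N_a) = (78.7×10³)(2.0⁴)/(8·11.8³·15) = 6.3866 N/mm
k_C = Gd⁴/(8D³N_a) = (67.9×10³)(8.3⁴)/(8·83.0³·10) = 7.0446 N/mm
Parallel: k_eq = 6.3866 + 40 + 7.0446 = 53.431 N/mm
F = k_eq·δ = 53.431·34 = 1816.7 N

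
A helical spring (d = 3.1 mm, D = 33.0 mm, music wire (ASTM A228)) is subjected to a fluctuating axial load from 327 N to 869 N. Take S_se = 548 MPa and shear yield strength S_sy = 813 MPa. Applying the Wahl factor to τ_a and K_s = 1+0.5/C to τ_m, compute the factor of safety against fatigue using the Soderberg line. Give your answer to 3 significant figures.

C = D/d = 33.0/3.1 = 10.6452; K_W = (4C−1)/(4C−4)+0.615/C = 1.1355; K_s = 1+0.5/C = 1.0470
F_a = (F_max−F_min)/2 = 271 N; F_m = (F_max+F_min)/2 = 598 N
τ_a = K_W·8F_aD/(πd³) = 1.1355 × 764.43 = 868.04 MPa
τ_m = K_s·8F_mD/(πd³) = 1.0470 × 1686.8 = 1766.1 MPa
Soderberg: 1/n_f = τ_a/S_se + τ_m/S_sy = 868.04/548 + 1766.1/813 = 1.58401 + 2.17227 = 3.7563
n_f = 1/3.7563 = 0.2662

0.266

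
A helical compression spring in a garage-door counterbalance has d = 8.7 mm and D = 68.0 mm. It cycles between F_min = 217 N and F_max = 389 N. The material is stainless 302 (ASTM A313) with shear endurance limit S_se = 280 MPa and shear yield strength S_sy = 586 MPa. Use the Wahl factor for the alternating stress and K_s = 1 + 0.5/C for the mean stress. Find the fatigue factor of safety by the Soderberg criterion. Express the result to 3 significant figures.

C = D/d = 68.0/8.7 = 7.8161; K_W = (4C−1)/(4C−4)+0.615/C = 1.1887; K_s = 1+0.5/C = 1.0640
F_a = (F_max−F_min)/2 = 86 N; F_m = (F_max+F_min)/2 = 303 N
τ_a = K_W·8F_aD/(πd³) = 1.1887 × 22.615 = 26.882 MPa
τ_m = K_s·8F_mD/(πd³) = 1.0640 × 79.677 = 84.774 MPa
Soderberg: 1/n_f = τ_a/S_se + τ_m/S_sy = 26.882/280 + 84.774/586 = 0.09601 + 0.14467 = 0.24067
n_f = 1/0.24067 = 4.155

4.15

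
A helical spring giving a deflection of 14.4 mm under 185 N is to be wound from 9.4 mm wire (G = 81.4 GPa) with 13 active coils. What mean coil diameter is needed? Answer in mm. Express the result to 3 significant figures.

Required rate k = F/δ = 185/14.4 = 12.847 N/mm
D = (Gd⁴/(8N_a·k))^(1/3) = (81.4×10³·9.4⁴/(8·13·12.847))^(1/3)
  = (475656)^(1/3) = 78.0605 mm

78.1 mm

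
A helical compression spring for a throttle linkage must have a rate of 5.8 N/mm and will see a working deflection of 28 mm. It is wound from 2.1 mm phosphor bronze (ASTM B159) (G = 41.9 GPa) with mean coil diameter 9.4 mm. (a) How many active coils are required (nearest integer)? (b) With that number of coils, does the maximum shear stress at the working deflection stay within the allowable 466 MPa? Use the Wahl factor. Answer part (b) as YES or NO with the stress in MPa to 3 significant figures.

N_a = Gd⁴/(8D³k) = (41.9×10³)(2.1⁴)/(8·9.4³·5.8) = 21.14 → N_a = 21
Actual rate k = Gd⁴/(8D³·21) = 5.8398 N/mm
Working load F = kδ = 5.8398·28 = 163.51 N
C = 9.4/2.1 = 4.4762; K_W = (4C−1)/(4C−4)+0.615/C = 1.3531
τ_max = K_W·8FD/(πd³) = 1.3531·422.64 = 571.89 MPa
τ_max > 466 MPa → exceeds allowable

(a) 21 coils; (b) NO, τ_max = 572 MPa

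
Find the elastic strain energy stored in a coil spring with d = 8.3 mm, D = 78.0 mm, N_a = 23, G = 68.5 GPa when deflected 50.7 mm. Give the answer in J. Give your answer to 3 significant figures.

k = Gd⁴/(8D³N_a) = (68.5×10³)(8.3⁴)/(8·78.0³·23) = 3.7231 N/mm
U = ½kδ² = 0.5 × 3.7231 × 50.7² = 4785.1 N·mm = 4.7851 J

4.79 J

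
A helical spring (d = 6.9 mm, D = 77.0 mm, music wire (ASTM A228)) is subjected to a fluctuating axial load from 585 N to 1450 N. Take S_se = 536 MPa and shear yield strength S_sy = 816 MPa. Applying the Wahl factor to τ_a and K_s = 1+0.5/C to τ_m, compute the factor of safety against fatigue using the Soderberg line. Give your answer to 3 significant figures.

C = D/d = 77.0/6.9 = 11.1594; K_W = (4C−1)/(4C−4)+0.615/C = 1.1289; K_s = 1+0.5/C = 1.0448
F_a = (F_max−F_min)/2 = 432.5 N; F_m = (F_max+F_min)/2 = 1017.5 N
τ_a = K_W·8F_aD/(πd³) = 1.1289 × 258.15 = 291.43 MPa
τ_m = K_s·8F_mD/(πd³) = 1.0448 × 607.32 = 634.53 MPa
Soderberg: 1/n_f = τ_a/S_se + τ_m/S_sy = 291.43/536 + 634.53/816 = 0.54372 + 0.77761 = 1.3213
n_f = 1/1.3213 = 0.7568

0.757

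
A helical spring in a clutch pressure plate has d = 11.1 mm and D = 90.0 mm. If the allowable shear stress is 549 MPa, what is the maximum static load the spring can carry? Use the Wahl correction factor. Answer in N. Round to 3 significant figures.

C = D/d = 90.0/11.1 = 8.1081
K_W = (4C−1)/(4C−4) + 0.615/C = 31.432/28.432 + 0.0758 = 1.1814
τ_max = K·8FD/(πd³) → F_max = τ_allow·πd³/(8DK)
F_max = 549·π·11.1³/(8·90.0·1.1814) = 2.3588e+06/850.58 = 2773.2 N

2770 N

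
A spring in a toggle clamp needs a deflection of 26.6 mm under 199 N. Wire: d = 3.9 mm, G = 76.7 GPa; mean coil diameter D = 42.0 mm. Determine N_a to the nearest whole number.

4

Required rate k = F/δ = 199/26.6 = 7.4812 N/mm
N_a = Gd⁴/(8D³k) = (76.7×10³ × 3.9⁴)/(8 × 42.0³ × 7.4812)
    = 1.77441e+07 / 4.43414e+06 = 4.002 → 4 coils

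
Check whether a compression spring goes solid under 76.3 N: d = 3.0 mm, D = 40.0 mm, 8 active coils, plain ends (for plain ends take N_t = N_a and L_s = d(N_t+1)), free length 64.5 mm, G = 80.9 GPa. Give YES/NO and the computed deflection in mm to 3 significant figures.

YES, δ = 47.7 mm

k = Gd⁴/(8D³N_a) = (80.9×10³)(3.0⁴)/(8·40.0³·8) = 1.5998 N/mm
N_t = 8; L_s = 3.0·9 = 27 mm; δ_solid = L₀ − L_s = 64.5 − 27 = 37.5 mm
δ = F/k = 76.3/1.5998 = 47.693 mm
δ ≥ δ_solid → spring goes solid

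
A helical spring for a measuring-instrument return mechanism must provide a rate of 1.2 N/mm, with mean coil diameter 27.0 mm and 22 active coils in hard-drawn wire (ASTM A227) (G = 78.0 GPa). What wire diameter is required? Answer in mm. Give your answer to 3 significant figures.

d = (8D³N_a·k / G)^(1/4) = (8·27.0³·22·1.2 / (78.0×10³))^0.25
  = (53.296)^0.25 = 2.7019 mm

2.70 mm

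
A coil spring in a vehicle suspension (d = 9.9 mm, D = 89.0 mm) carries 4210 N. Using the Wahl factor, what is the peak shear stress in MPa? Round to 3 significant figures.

Spring index C = D/d = 89.0/9.9 = 8.9899
K_W = (4C−1)/(4C−4) + 0.615/C = 34.960/31.960 + 0.0684 = 1.1623
τ₀ = 8FD/(πd³) = 8·4210·89.0/(π·9.9³) = 2.99752e+06/3048.3 = 983.35 MPa
τ_max = K·τ₀ = 1.1623 × 983.35 = 1142.9 MPa

1140 MPa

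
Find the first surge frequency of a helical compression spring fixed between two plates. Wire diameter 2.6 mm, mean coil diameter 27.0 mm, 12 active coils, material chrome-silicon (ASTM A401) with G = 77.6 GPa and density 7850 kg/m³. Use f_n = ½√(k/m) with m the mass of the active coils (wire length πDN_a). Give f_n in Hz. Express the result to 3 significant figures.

105 Hz

k = Gd⁴/(8D³N_a) = (77.6×10³)(2.6⁴)/(8·27.0³·12) = 1.8767 N/mm = 1876.7 N/m
Wire length L = πDN_a = π·27.0·12 = 1017.9 mm
m = ρ·(πd²/4)·L = 7850 × 5.3093×10⁻⁶ m² × 1.0179 m = 0.042423 kg
f_n = ½√(k/m) = 0.5·√(1876.7/0.042423) = 0.5·√(44238) = 105.16 Hz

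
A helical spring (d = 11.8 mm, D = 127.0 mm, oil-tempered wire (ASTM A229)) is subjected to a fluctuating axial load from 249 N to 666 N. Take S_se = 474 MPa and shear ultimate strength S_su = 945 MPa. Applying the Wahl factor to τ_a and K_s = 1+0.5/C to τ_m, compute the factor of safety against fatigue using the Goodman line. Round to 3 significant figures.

C = D/d = 127.0/11.8 = 10.7627; K_W = (4C−1)/(4C−4)+0.615/C = 1.1340; K_s = 1+0.5/C = 1.0465
F_a = (F_max−F_min)/2 = 208.5 N; F_m = (F_max+F_min)/2 = 457.5 N
τ_a = K_W·8F_aD/(πd³) = 1.1340 × 41.04 = 46.538 MPa
τ_m = K_s·8F_mD/(πd³) = 1.0465 × 90.051 = 94.235 MPa
Goodman: 1/n_f = τ_a/S_se + τ_m/S_su = 46.538/474 + 94.235/945 = 0.09818 + 0.09972 = 0.1979
n_f = 1/0.1979 = 5.053

5.05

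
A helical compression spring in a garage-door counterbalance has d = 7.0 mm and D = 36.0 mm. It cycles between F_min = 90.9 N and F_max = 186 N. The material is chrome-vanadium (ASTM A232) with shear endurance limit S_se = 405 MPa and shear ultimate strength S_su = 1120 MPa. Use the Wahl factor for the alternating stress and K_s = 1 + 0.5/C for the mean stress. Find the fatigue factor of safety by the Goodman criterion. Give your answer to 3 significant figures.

13.0

C = D/d = 36.0/7.0 = 5.1429; K_W = (4C−1)/(4C−4)+0.615/C = 1.3006; K_s = 1+0.5/C = 1.0972
F_a = (F_max−F_min)/2 = 47.55 N; F_m = (F_max+F_min)/2 = 138.45 N
τ_a = K_W·8F_aD/(πd³) = 1.3006 × 12.709 = 16.529 MPa
τ_m = K_s·8F_mD/(πd³) = 1.0972 × 37.003 = 40.601 MPa
Goodman: 1/n_f = τ_a/S_se + τ_m/S_su = 16.529/405 + 40.601/1120 = 0.04081 + 0.03625 = 0.077063
n_f = 1/0.077063 = 12.98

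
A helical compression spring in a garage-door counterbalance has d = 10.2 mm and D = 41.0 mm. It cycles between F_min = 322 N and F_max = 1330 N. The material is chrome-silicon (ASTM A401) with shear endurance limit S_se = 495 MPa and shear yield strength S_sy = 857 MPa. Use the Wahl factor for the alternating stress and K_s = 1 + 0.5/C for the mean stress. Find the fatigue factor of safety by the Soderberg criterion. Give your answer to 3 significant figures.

C = D/d = 41.0/10.2 = 4.0196; K_W = (4C−1)/(4C−4)+0.615/C = 1.4014; K_s = 1+0.5/C = 1.1244
F_a = (F_max−F_min)/2 = 504 N; F_m = (F_max+F_min)/2 = 826 N
τ_a = K_W·8F_aD/(πd³) = 1.4014 × 49.585 = 69.488 MPa
τ_m = K_s·8F_mD/(πd³) = 1.1244 × 81.265 = 91.374 MPa
Soderberg: 1/n_f = τ_a/S_se + τ_m/S_sy = 69.488/495 + 91.374/857 = 0.14038 + 0.10662 = 0.247
n_f = 1/0.247 = 4.049

4.05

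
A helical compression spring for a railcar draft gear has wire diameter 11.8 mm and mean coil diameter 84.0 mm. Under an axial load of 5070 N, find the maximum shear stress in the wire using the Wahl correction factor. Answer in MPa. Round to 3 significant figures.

Spring index C = D/d = 84.0/11.8 = 7.1186
K_W = (4C−1)/(4C−4) + 0.615/C = 27.475/24.475 + 0.0864 = 1.2090
τ₀ = 8FD/(πd³) = 8·5070·84.0/(π·11.8³) = 3.40704e+06/5161.7 = 660.06 MPa
τ_max = K·τ₀ = 1.2090 × 660.06 = 797.99 MPa

798 MPa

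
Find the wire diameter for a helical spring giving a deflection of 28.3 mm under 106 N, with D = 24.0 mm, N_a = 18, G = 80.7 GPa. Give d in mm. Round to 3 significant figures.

Required rate k = F/δ = 106/28.3 = 3.7456 N/mm
d = (8D³N_a·k / G)^(1/4) = (8·24.0³·18·3.7456 / (80.7×10³))^0.25
  = (92.394)^0.25 = 3.1003 mm

3.10 mm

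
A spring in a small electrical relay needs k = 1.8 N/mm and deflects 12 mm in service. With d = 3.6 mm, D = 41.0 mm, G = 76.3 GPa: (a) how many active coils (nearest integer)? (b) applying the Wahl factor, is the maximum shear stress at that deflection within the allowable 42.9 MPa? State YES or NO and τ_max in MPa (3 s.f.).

N_a = Gd⁴/(8D³k) = (76.3×10³)(3.6⁴)/(8·41.0³·1.8) = 12.91 → N_a = 13
Actual rate k = Gd⁴/(8D³·13) = 1.7879 N/mm
Working load F = kδ = 1.7879·12 = 21.455 N
C = 41.0/3.6 = 11.3889; K_W = (4C−1)/(4C−4)+0.615/C = 1.1262
τ_max = K_W·8FD/(πd³) = 1.1262·48.012 = 54.07 MPa
τ_max > 42.9 MPa → exceeds allowable

(a) 13 coils; (b) NO, τ_max = 54.1 MPa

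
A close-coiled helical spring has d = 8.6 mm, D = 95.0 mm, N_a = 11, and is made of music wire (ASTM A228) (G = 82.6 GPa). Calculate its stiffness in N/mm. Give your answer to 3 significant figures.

k = Gd⁴/(8D³N_a) = (82.6×10³ × 8.6⁴) / (8 × 95.0³ × 11)
  = 4.51829e+08 / 7.5449e+07 = 5.9885 N/mm

5.99 N/mm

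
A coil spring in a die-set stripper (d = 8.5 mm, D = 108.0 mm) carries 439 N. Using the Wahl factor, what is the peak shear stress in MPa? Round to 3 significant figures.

219 MPa

Spring index C = D/d = 108.0/8.5 = 12.7059
K_W = (4C−1)/(4C−4) + 0.615/C = 49.824/46.824 + 0.0484 = 1.1125
τ₀ = 8FD/(πd³) = 8·439·108.0/(π·8.5³) = 379296/1929.3 = 196.59 MPa
τ_max = K·τ₀ = 1.1125 × 196.59 = 218.71 MPa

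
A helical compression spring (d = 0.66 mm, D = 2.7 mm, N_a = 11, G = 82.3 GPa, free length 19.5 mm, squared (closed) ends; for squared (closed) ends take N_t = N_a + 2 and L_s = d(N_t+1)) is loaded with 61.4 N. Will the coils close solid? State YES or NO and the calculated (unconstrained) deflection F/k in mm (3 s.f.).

NO, δ = 6.81 mm

k = Gd⁴/(8D³N_a) = (82.3×10³)(0.66⁴)/(8·2.7³·11) = 9.0157 N/mm
N_t = 13; L_s = 0.66·14 = 9.24 mm; δ_solid = L₀ − L_s = 19.5 − 9.24 = 10.26 mm
δ = F/k = 61.4/9.0157 = 6.8103 mm
δ < δ_solid → spring does not go solid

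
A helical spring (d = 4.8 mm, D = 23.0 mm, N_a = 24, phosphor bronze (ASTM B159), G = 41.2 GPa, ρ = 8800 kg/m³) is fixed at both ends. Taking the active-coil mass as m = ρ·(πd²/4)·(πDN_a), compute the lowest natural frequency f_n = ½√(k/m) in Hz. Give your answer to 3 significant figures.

92.1 Hz

k = Gd⁴/(8D³N_a) = (41.2×10³)(4.8⁴)/(8·23.0³·24) = 9.3622 N/mm = 9362.2 N/m
Wire length L = πDN_a = π·23.0·24 = 1734.2 mm
m = ρ·(πd²/4)·L = 8800 × 18.096×10⁻⁶ m² × 1.7342 m = 0.27615 kg
f_n = ½√(k/m) = 0.5·√(9362.2/0.27615) = 0.5·√(33903) = 92.063 Hz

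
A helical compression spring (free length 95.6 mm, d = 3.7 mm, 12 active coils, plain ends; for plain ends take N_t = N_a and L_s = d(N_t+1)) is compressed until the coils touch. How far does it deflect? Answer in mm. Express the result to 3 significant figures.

47.5 mm

N_t = 12; L_s = 3.7·13 = 48.1 mm
δ_solid = L₀ − L_s = 95.6 − 48.1 = 47.5 mm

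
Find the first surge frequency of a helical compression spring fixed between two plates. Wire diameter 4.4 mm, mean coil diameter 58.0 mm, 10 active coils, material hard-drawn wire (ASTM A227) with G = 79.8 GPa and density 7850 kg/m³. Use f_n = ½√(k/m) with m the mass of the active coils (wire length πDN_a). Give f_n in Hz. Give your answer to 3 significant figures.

46.9 Hz

k = Gd⁴/(8D³N_a) = (79.8×10³)(4.4⁴)/(8·58.0³·10) = 1.9162 N/mm = 1916.2 N/m
Wire length L = πDN_a = π·58.0·10 = 1822.1 mm
m = ρ·(πd²/4)·L = 7850 × 15.205×10⁻⁶ m² × 1.8221 m = 0.21749 kg
f_n = ½√(k/m) = 0.5·√(1916.2/0.21749) = 0.5·√(8810.4) = 46.932 Hz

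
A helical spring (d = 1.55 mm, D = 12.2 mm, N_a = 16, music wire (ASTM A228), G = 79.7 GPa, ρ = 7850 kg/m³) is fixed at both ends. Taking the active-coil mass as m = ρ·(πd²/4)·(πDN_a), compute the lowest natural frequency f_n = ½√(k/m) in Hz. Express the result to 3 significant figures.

k = Gd⁴/(8D³N_a) = (79.7×10³)(1.55⁴)/(8·12.2³·16) = 1.9792 N/mm = 1979.2 N/m
Wire length L = πDN_a = π·12.2·16 = 613.24 mm
m = ρ·(πd²/4)·L = 7850 × 1.8869×10⁻⁶ m² × 0.61324 m = 0.0090835 kg
f_n = ½√(k/m) = 0.5·√(1979.2/0.0090835) = 0.5·√(2.1789e+05) = 233.39 Hz

233 Hz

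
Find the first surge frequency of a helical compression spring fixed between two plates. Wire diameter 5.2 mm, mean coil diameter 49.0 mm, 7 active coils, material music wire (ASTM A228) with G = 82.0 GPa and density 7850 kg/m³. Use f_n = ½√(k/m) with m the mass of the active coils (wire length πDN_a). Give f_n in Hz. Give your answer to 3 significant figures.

113 Hz

k = Gd⁴/(8D³N_a) = (82.0×10³)(5.2⁴)/(8·49.0³·7) = 9.1002 N/mm = 9100.2 N/m
Wire length L = πDN_a = π·49.0·7 = 1077.6 mm
m = ρ·(πd²/4)·L = 7850 × 21.237×10⁻⁶ m² × 1.0776 m = 0.17964 kg
f_n = ½√(k/m) = 0.5·√(9100.2/0.17964) = 0.5·√(50657) = 112.54 Hz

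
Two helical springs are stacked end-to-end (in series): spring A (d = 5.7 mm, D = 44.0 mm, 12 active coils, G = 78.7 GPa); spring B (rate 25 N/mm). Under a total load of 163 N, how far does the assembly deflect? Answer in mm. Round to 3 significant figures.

22.6 mm

k_A = Gd⁴/(8D³N_a) = (78.7×10³)(5.7⁴)/(8·44.0³·12) = 10.159 N/mm
Series: 1/k_eq = 1/10.159 + 1/25 = 0.13844; k_eq = 7.2235 N/mm
δ = F/k_eq = 163/7.2235 = 22.565 mm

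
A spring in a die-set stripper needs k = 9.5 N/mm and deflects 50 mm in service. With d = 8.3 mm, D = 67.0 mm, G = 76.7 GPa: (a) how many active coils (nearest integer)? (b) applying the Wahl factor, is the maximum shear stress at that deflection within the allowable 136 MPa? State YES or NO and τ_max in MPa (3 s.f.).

(a) 16 coils; (b) NO, τ_max = 167 MPa

N_a = Gd⁴/(8D³k) = (76.7×10³)(8.3⁴)/(8·67.0³·9.5) = 15.92 → N_a = 16
Actual rate k = Gd⁴/(8D³·16) = 9.4553 N/mm
Working load F = kδ = 9.4553·50 = 472.76 N
C = 67.0/8.3 = 8.0723; K_W = (4C−1)/(4C−4)+0.615/C = 1.1822
τ_max = K_W·8FD/(πd³) = 1.1822·141.07 = 166.77 MPa
τ_max > 136 MPa → exceeds allowable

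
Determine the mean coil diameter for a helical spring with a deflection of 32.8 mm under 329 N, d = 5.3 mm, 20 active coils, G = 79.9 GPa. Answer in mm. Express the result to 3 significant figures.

Required rate k = F/δ = 329/32.8 = 10.03 N/mm
D = (Gd⁴/(8N_a·k))^(1/3) = (79.9×10³·5.3⁴/(8·20·10.03))^(1/3)
  = (39283.3)^(1/3) = 33.9940 mm

34.0 mm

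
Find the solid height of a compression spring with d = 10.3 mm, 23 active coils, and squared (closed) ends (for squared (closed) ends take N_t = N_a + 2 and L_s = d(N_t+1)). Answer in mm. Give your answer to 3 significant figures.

squared (closed) ends: N_t = N_a + 2 = 23 + 2 = 25
L_s = d·(N_t+1) = 10.3 × 26 = 267.8 mm

268 mm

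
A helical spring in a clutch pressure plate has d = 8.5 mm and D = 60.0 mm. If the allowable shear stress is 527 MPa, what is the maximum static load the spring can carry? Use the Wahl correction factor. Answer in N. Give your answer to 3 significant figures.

C = D/d = 60.0/8.5 = 7.0588
K_W = (4C−1)/(4C−4) + 0.615/C = 27.235/24.235 + 0.0871 = 1.2109
τ_max = K·8FD/(πd³) → F_max = τ_allow·πd³/(8DK)
F_max = 527·π·8.5³/(8·60.0·1.2109) = 1.0168e+06/581.24 = 1749.3 N

1750 N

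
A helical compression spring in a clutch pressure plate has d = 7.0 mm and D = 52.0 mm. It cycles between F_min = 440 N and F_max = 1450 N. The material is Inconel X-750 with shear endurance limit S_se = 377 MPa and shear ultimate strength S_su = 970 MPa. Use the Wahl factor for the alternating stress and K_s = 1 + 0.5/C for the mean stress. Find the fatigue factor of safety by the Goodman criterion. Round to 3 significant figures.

0.979

C = D/d = 52.0/7.0 = 7.4286; K_W = (4C−1)/(4C−4)+0.615/C = 1.1995; K_s = 1+0.5/C = 1.0673
F_a = (F_max−F_min)/2 = 505 N; F_m = (F_max+F_min)/2 = 945 N
τ_a = K_W·8F_aD/(πd³) = 1.1995 × 194.96 = 233.84 MPa
τ_m = K_s·8F_mD/(πd³) = 1.0673 × 364.82 = 389.38 MPa
Goodman: 1/n_f = τ_a/S_se + τ_m/S_su = 233.84/377 + 389.38/970 = 0.62027 + 0.40142 = 1.0217
n_f = 1/1.0217 = 0.9788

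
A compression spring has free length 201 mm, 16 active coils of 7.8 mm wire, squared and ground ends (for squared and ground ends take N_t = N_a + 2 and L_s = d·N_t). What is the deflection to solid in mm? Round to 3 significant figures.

60.6 mm

N_t = 18; L_s = 7.8·18 = 140.4 mm
δ_solid = L₀ − L_s = 201 − 140.4 = 60.6 mm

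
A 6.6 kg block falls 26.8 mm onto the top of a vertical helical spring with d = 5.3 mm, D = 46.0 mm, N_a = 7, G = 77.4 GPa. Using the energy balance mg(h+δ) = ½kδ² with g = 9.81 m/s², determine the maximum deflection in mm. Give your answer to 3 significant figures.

k = Gd⁴/(8D³N_a) = (77.4×10³)(5.3⁴)/(8·46.0³·7) = 11.204 N/mm
W = mg = 6.6 × 9.81 = 64.746 N
½kδ² − Wδ − Wh = 0 → δ = (W + √(W² + 2kWh))/k
δ = (64.746 + √(4192 + 38883.1))/11.204 = (64.746 + 207.55)/11.204 = 24.303 mm

24.3 mm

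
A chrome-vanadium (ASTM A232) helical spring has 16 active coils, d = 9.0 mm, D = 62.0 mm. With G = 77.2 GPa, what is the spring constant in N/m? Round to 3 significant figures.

16600 N/m

k = Gd⁴/(8D³N_a) = (77.2×10³ × 9.0⁴) / (8 × 62.0³ × 16)
  = 5.06509e+08 / 3.0506e+07 = 16.604 N/mm = 16604 N/m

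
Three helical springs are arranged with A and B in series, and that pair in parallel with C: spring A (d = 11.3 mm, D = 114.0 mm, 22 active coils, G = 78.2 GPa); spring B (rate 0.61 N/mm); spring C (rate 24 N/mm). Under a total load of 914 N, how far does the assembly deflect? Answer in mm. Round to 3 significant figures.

k_A = Gd⁴/(8D³N_a) = (78.2×10³)(11.3⁴)/(8·114.0³·22) = 4.8898 N/mm
Springs A,B series: k_AB = 1/(1/4.8898+1/0.61) = 0.54234 N/mm; parallel with C: k_eq = 0.54234+24 = 24.542 N/mm
δ = F/k_eq = 914/24.542 = 37.242 mm

37.2 mm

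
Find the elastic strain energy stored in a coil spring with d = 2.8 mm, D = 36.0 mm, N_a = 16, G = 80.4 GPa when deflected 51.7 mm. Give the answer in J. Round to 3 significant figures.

k = Gd⁴/(8D³N_a) = (80.4×10³)(2.8⁴)/(8·36.0³·16) = 0.82751 N/mm
U = ½kδ² = 0.5 × 0.82751 × 51.7² = 1105.9 N·mm = 1.1059 J

1.11 J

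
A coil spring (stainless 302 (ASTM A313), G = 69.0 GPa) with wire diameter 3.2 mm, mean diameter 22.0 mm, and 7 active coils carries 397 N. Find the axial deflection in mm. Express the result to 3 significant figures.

32.7 mm

k = Gd⁴/(8D³N_a) = (69.0×10³)(3.2⁴)/(8·22.0³·7) = 12.134 N/mm
δ = F/k = 397 / 12.134 = 32.719 mm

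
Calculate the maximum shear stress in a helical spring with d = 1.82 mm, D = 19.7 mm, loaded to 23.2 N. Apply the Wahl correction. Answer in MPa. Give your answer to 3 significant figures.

219 MPa

Spring index C = D/d = 19.7/1.82 = 10.8242
K_W = (4C−1)/(4C−4) + 0.615/C = 42.297/39.297 + 0.0568 = 1.1332
τ₀ = 8FD/(πd³) = 8·23.2·19.7/(π·1.82³) = 3656.32/18.939 = 193.05 MPa
τ_max = K·τ₀ = 1.1332 × 193.05 = 218.76 MPa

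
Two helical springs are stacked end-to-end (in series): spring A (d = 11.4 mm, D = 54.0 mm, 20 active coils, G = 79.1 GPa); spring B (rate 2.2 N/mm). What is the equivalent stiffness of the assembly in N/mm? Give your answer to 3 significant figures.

k_A = Gd⁴/(8D³N_a) = (79.1×10³)(11.4⁴)/(8·54.0³·20) = 53.027 N/mm
Series: 1/k_eq = 1/53.027 + 1/2.2 = 0.4734; k_eq = 2.1124 N/mm

2.11 N/mm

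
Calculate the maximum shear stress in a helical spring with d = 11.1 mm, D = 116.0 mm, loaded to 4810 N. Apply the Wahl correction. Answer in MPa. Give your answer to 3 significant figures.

Spring index C = D/d = 116.0/11.1 = 10.4505
K_W = (4C−1)/(4C−4) + 0.615/C = 40.802/37.802 + 0.0588 = 1.1382
τ₀ = 8FD/(πd³) = 8·4810·116.0/(π·11.1³) = 4.46368e+06/4296.5 = 1038.9 MPa
τ_max = K·τ₀ = 1.1382 × 1038.9 = 1182.5 MPa

1180 MPa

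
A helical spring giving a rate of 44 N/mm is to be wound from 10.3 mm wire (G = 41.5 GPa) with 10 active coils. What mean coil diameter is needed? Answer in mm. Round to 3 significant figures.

D = (Gd⁴/(8N_a·k))^(1/3) = (41.5×10³·10.3⁴/(8·10·44))^(1/3)
  = (132695)^(1/3) = 51.0056 mm

51.0 mm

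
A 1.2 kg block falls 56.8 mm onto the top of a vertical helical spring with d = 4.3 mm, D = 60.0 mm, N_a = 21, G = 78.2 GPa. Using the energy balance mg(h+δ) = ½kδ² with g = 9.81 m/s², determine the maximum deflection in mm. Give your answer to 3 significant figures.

k = Gd⁴/(8D³N_a) = (78.2×10³)(4.3⁴)/(8·60.0³·21) = 0.73675 N/mm
W = mg = 1.2 × 9.81 = 11.772 N
½kδ² − Wδ − Wh = 0 → δ = (W + √(W² + 2kWh))/k
δ = (11.772 + √(138.58 + 985.249))/0.73675 = (11.772 + 33.524)/0.73675 = 61.481 mm

61.5 mm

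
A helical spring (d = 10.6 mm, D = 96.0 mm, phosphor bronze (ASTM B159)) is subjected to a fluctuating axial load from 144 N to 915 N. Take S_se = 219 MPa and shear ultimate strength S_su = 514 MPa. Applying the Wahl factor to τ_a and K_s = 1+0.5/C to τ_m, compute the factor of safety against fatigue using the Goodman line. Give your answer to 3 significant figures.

C = D/d = 96.0/10.6 = 9.0566; K_W = (4C−1)/(4C−4)+0.615/C = 1.1610; K_s = 1+0.5/C = 1.0552
F_a = (F_max−F_min)/2 = 385.5 N; F_m = (F_max+F_min)/2 = 529.5 N
τ_a = K_W·8F_aD/(πd³) = 1.1610 × 79.126 = 91.865 MPa
τ_m = K_s·8F_mD/(πd³) = 1.0552 × 108.68 = 114.68 MPa
Goodman: 1/n_f = τ_a/S_se + τ_m/S_su = 91.865/219 + 114.68/514 = 0.41947 + 0.22312 = 0.64259
n_f = 1/0.64259 = 1.556

1.56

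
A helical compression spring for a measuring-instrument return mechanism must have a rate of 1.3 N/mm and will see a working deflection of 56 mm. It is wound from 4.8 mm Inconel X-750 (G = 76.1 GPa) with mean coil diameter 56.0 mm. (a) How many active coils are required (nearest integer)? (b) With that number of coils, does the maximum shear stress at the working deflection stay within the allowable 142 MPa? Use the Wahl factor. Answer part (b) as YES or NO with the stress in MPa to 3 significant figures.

N_a = Gd⁴/(8D³k) = (76.1×10³)(4.8⁴)/(8·56.0³·1.3) = 22.12 → N_a = 22
Actual rate k = Gd⁴/(8D³·22) = 1.307 N/mm
Working load F = kδ = 1.307·56 = 73.192 N
C = 56.0/4.8 = 11.6667; K_W = (4C−1)/(4C−4)+0.615/C = 1.1230
τ_max = K_W·8FD/(πd³) = 1.1230·94.377 = 105.99 MPa
τ_max ≤ 142 MPa → acceptable

(a) 22 coils; (b) YES, τ_max = 106 MPa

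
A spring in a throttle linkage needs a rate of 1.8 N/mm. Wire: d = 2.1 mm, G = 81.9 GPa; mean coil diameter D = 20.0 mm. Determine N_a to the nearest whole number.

14

N_a = Gd⁴/(8D³k) = (81.9×10³ × 2.1⁴)/(8 × 20.0³ × 1.8)
    = 1.5928e+06 / 115200 = 13.83 → 14 coils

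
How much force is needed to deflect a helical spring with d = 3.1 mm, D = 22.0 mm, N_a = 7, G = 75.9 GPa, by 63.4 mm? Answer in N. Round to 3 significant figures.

745 N

k = Gd⁴/(8D³N_a) = (75.9×10³)(3.1⁴)/(8·22.0³·7) = 11.755 N/mm
F = k·δ = 11.755 × 63.4 = 745.28 N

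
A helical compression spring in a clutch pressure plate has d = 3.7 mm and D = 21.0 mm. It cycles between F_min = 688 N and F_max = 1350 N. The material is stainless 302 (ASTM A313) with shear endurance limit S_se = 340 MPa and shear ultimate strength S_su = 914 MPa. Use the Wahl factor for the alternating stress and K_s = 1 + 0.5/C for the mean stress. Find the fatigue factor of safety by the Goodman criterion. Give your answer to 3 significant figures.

C = D/d = 21.0/3.7 = 5.6757; K_W = (4C−1)/(4C−4)+0.615/C = 1.2688; K_s = 1+0.5/C = 1.0881
F_a = (F_max−F_min)/2 = 331 N; F_m = (F_max+F_min)/2 = 1019 N
τ_a = K_W·8F_aD/(πd³) = 1.2688 × 349.45 = 443.37 MPa
τ_m = K_s·8F_mD/(πd³) = 1.0881 × 1075.8 = 1170.6 MPa
Goodman: 1/n_f = τ_a/S_se + τ_m/S_su = 443.37/340 + 1170.6/914 = 1.30402 + 1.28071 = 2.5847
n_f = 1/2.5847 = 0.3869

0.387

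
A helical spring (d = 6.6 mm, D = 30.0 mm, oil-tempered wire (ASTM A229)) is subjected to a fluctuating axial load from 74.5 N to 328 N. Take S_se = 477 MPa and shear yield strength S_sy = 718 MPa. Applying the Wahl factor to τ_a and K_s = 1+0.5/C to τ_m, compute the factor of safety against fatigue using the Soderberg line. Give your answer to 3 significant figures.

5.63

C = D/d = 30.0/6.6 = 4.5455; K_W = (4C−1)/(4C−4)+0.615/C = 1.3468; K_s = 1+0.5/C = 1.1100
F_a = (F_max−F_min)/2 = 126.75 N; F_m = (F_max+F_min)/2 = 201.25 N
τ_a = K_W·8F_aD/(πd³) = 1.3468 × 33.68 = 45.362 MPa
τ_m = K_s·8F_mD/(πd³) = 1.1100 × 53.477 = 59.359 MPa
Soderberg: 1/n_f = τ_a/S_se + τ_m/S_sy = 45.362/477 + 59.359/718 = 0.09510 + 0.08267 = 0.17777
n_f = 1/0.17777 = 5.625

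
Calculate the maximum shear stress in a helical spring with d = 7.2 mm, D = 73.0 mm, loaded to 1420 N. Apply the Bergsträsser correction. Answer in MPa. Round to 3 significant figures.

Spring index C = D/d = 73.0/7.2 = 10.1389
K_B = (4C+2)/(4C−3) = 42.556/37.556 = 1.1331
τ₀ = 8FD/(πd³) = 8·1420·73.0/(π·7.2³) = 829280/1172.6 = 707.22 MPa
τ_max = K·τ₀ = 1.1331 × 707.22 = 801.38 MPa

801 MPa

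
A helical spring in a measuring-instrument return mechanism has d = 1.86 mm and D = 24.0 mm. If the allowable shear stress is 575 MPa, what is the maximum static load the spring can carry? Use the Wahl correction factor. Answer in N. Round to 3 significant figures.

C = D/d = 24.0/1.86 = 12.9032
K_W = (4C−1)/(4C−4) + 0.615/C = 50.613/47.613 + 0.0477 = 1.1107
τ_max = K·8FD/(πd³) → F_max = τ_allow·πd³/(8DK)
F_max = 575·π·1.86³/(8·24.0·1.1107) = 11624/213.25 = 54.509 N

54.5 N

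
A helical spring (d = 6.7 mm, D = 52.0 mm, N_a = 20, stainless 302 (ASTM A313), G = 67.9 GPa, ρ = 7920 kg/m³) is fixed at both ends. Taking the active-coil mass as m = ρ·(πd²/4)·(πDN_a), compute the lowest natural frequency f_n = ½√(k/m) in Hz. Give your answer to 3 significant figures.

40.8 Hz

k = Gd⁴/(8D³N_a) = (67.9×10³)(6.7⁴)/(8·52.0³·20) = 6.0819 N/mm = 6081.9 N/m
Wire length L = πDN_a = π·52.0·20 = 3267.3 mm
m = ρ·(πd²/4)·L = 7920 × 35.257×10⁻⁶ m² × 3.2673 m = 0.91232 kg
f_n = ½√(k/m) = 0.5·√(6081.9/0.91232) = 0.5·√(6666.4) = 40.824 Hz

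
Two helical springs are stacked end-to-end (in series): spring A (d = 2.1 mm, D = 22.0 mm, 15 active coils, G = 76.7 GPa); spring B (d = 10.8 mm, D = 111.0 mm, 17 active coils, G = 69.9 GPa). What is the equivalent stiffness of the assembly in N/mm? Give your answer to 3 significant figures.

k_A = Gd⁴/(8D³N_a) = (76.7×10³)(2.1⁴)/(8·22.0³·15) = 1.1674 N/mm
k_B = Gd⁴/(8D³N_a) = (69.9×10³)(10.8⁴)/(8·111.0³·17) = 5.1129 N/mm
Series: 1/k_eq = 1/1.1674 + 1/5.1129 = 1.0522; k_eq = 0.95041 N/mm

0.950 N/mm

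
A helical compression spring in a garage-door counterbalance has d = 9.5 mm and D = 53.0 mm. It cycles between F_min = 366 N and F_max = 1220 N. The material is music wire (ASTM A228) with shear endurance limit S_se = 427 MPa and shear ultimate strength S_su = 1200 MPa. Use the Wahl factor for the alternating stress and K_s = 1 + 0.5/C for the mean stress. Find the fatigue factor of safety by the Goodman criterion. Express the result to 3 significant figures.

3.19

C = D/d = 53.0/9.5 = 5.5789; K_W = (4C−1)/(4C−4)+0.615/C = 1.2740; K_s = 1+0.5/C = 1.0896
F_a = (F_max−F_min)/2 = 427 N; F_m = (F_max+F_min)/2 = 793 N
τ_a = K_W·8F_aD/(πd³) = 1.2740 × 67.216 = 85.635 MPa
τ_m = K_s·8F_mD/(πd³) = 1.0896 × 124.83 = 136.02 MPa
Goodman: 1/n_f = τ_a/S_se + τ_m/S_su = 85.635/427 + 136.02/1200 = 0.20055 + 0.11335 = 0.3139
n_f = 1/0.3139 = 3.186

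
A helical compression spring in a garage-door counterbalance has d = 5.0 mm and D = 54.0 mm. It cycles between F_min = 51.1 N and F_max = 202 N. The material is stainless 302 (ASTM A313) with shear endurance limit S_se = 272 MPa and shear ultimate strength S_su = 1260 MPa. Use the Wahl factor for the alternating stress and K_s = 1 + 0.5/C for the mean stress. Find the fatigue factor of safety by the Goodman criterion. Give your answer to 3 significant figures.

2.17

C = D/d = 54.0/5.0 = 10.8000; K_W = (4C−1)/(4C−4)+0.615/C = 1.1335; K_s = 1+0.5/C = 1.0463
F_a = (F_max−F_min)/2 = 75.45 N; F_m = (F_max+F_min)/2 = 126.55 N
τ_a = K_W·8F_aD/(πd³) = 1.1335 × 83.001 = 94.08 MPa
τ_m = K_s·8F_mD/(πd³) = 1.0463 × 139.21 = 145.66 MPa
Goodman: 1/n_f = τ_a/S_se + τ_m/S_su = 94.08/272 + 145.66/1260 = 0.34588 + 0.11560 = 0.46148
n_f = 1/0.46148 = 2.167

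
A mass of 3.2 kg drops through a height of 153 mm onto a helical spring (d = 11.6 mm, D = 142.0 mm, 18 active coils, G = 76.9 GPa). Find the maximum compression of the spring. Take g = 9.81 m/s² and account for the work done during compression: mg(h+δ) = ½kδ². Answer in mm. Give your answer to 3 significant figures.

k = Gd⁴/(8D³N_a) = (76.9×10³)(11.6⁴)/(8·142.0³·18) = 3.377 N/mm
W = mg = 3.2 × 9.81 = 31.392 N
½kδ² − Wδ − Wh = 0 → δ = (W + √(W² + 2kWh))/k
δ = (31.392 + √(985.46 + 32439.3))/3.377 = (31.392 + 182.82)/3.377 = 63.434 mm

63.4 mm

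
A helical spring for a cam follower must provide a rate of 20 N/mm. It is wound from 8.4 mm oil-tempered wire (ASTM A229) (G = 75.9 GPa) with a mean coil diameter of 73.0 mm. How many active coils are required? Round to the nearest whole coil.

N_a = Gd⁴/(8D³k) = (75.9×10³ × 8.4⁴)/(8 × 73.0³ × 20)
    = 3.77884e+08 / 6.22427e+07 = 6.071 → 6 coils

6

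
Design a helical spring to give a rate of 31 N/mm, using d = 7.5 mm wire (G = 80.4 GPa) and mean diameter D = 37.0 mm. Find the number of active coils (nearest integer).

N_a = Gd⁴/(8D³k) = (80.4×10³ × 7.5⁴)/(8 × 37.0³ × 31)
    = 2.54391e+08 / 1.25619e+07 = 20.25 → 20 coils

20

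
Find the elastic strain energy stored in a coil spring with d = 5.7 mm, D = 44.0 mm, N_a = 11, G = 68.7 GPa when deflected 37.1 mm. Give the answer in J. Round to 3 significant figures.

6.66 J

k = Gd⁴/(8D³N_a) = (68.7×10³)(5.7⁴)/(8·44.0³·11) = 9.6742 N/mm
U = ½kδ² = 0.5 × 9.6742 × 37.1² = 6657.8 N·mm = 6.6578 J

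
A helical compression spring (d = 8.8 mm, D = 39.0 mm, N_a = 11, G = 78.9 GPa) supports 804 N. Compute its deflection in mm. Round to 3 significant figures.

k = Gd⁴/(8D³N_a) = (78.9×10³)(8.8⁴)/(8·39.0³·11) = 90.642 N/mm
δ = F/k = 804 / 90.642 = 8.87 mm

8.87 mm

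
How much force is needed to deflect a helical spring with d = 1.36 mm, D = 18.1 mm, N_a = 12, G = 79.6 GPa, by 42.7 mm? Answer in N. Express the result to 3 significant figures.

k = Gd⁴/(8D³N_a) = (79.6×10³)(1.36⁴)/(8·18.1³·12) = 0.47837 N/mm
F = k·δ = 0.47837 × 42.7 = 20.426 N

20.4 N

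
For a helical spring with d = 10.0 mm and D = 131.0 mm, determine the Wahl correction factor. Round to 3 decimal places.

1.109

C = D/d = 131.0/10.0 = 13.1000
K_W = (4C−1)/(4C−4) + 0.615/C = 51.400/48.400 + 0.0469 = 1.1089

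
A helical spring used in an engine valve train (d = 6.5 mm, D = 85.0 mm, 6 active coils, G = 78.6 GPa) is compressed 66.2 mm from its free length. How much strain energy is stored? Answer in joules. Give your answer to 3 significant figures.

k = Gd⁴/(8D³N_a) = (78.6×10³)(6.5⁴)/(8·85.0³·6) = 4.7597 N/mm
U = ½kδ² = 0.5 × 4.7597 × 66.2² = 10430 N·mm = 10.43 J

10.4 J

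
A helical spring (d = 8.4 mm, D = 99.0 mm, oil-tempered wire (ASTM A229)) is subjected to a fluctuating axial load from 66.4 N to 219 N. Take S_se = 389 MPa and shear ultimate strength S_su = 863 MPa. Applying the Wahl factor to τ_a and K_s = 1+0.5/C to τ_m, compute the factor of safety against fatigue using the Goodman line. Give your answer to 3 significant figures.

C = D/d = 99.0/8.4 = 11.7857; K_W = (4C−1)/(4C−4)+0.615/C = 1.1217; K_s = 1+0.5/C = 1.0424
F_a = (F_max−F_min)/2 = 76.3 N; F_m = (F_max+F_min)/2 = 142.7 N
τ_a = K_W·8F_aD/(πd³) = 1.1217 × 32.454 = 36.404 MPa
τ_m = K_s·8F_mD/(πd³) = 1.0424 × 60.696 = 63.271 MPa
Goodman: 1/n_f = τ_a/S_se + τ_m/S_su = 36.404/389 + 63.271/863 = 0.09358 + 0.07332 = 0.1669
n_f = 1/0.1669 = 5.992

5.99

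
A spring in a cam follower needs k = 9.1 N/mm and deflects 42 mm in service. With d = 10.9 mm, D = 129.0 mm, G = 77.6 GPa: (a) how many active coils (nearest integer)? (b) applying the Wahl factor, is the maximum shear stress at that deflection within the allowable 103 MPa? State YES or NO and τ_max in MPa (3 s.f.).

(a) 7 coils; (b) NO, τ_max = 109 MPa

N_a = Gd⁴/(8D³k) = (77.6×10³)(10.9⁴)/(8·129.0³·9.1) = 7.009 → N_a = 7
Actual rate k = Gd⁴/(8D³·7) = 9.1119 N/mm
Working load F = kδ = 9.1119·42 = 382.7 N
C = 129.0/10.9 = 11.8349; K_W = (4C−1)/(4C−4)+0.615/C = 1.1212
τ_max = K_W·8FD/(πd³) = 1.1212·97.076 = 108.84 MPa
τ_max > 103 MPa → exceeds allowable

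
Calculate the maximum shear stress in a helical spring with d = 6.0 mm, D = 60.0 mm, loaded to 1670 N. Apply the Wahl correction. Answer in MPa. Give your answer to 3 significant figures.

1350 MPa

Spring index C = D/d = 60.0/6.0 = 10.0000
K_W = (4C−1)/(4C−4) + 0.615/C = 39.000/36.000 + 0.0615 = 1.1448
τ₀ = 8FD/(πd³) = 8·1670·60.0/(π·6.0³) = 801600/678.58 = 1181.3 MPa
τ_max = K·τ₀ = 1.1448 × 1181.3 = 1352.4 MPa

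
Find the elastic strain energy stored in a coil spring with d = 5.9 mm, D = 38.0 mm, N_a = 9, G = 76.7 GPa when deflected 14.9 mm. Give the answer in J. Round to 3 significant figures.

2.61 J

k = Gd⁴/(8D³N_a) = (76.7×10³)(5.9⁴)/(8·38.0³·9) = 23.524 N/mm
U = ½kδ² = 0.5 × 23.524 × 14.9² = 2611.3 N·mm = 2.6113 J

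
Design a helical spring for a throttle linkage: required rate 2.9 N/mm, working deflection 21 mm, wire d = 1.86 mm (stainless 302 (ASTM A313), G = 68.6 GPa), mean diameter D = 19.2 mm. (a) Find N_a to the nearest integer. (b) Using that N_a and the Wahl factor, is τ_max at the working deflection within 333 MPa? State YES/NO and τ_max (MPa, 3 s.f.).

N_a = Gd⁴/(8D³k) = (68.6×10³)(1.86⁴)/(8·19.2³·2.9) = 5 → N_a = 5
Actual rate k = Gd⁴/(8D³·5) = 2.9001 N/mm
Working load F = kδ = 2.9001·21 = 60.902 N
C = 19.2/1.86 = 10.3226; K_W = (4C−1)/(4C−4)+0.615/C = 1.1400
τ_max = K_W·8FD/(πd³) = 1.1400·462.74 = 527.53 MPa
τ_max > 333 MPa → exceeds allowable

(a) 5 coils; (b) NO, τ_max = 528 MPa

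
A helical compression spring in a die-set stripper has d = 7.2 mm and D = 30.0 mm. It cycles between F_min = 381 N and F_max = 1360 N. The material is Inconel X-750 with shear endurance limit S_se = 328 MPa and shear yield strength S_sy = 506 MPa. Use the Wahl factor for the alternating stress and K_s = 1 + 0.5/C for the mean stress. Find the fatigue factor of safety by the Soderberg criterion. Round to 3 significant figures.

1.22

C = D/d = 30.0/7.2 = 4.1667; K_W = (4C−1)/(4C−4)+0.615/C = 1.3844; K_s = 1+0.5/C = 1.1200
F_a = (F_max−F_min)/2 = 489.5 N; F_m = (F_max+F_min)/2 = 870.5 N
τ_a = K_W·8F_aD/(πd³) = 1.3844 × 100.19 = 138.7 MPa
τ_m = K_s·8F_mD/(πd³) = 1.1200 × 178.17 = 199.55 MPa
Soderberg: 1/n_f = τ_a/S_se + τ_m/S_sy = 138.7/328 + 199.55/506 = 0.42288 + 0.39437 = 0.81725
n_f = 1/0.81725 = 1.224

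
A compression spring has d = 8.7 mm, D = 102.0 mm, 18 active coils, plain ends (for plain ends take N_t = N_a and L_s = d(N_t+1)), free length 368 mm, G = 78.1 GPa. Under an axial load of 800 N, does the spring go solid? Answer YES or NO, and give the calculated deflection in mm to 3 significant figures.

YES, δ = 273 mm

k = Gd⁴/(8D³N_a) = (78.1×10³)(8.7⁴)/(8·102.0³·18) = 2.928 N/mm
N_t = 18; L_s = 8.7·19 = 165.3 mm; δ_solid = L₀ − L_s = 368 − 165.3 = 202.7 mm
δ = F/k = 800/2.928 = 273.23 mm
δ ≥ δ_solid → spring goes solid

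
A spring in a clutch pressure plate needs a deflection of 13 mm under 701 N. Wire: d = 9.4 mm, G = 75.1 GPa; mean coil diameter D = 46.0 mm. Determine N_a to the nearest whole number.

14

Required rate k = F/δ = 701/13 = 53.923 N/mm
N_a = Gd⁴/(8D³k) = (75.1×10³ × 9.4⁴)/(8 × 46.0³ × 53.923)
    = 5.86342e+08 / 4.19893e+07 = 13.96 → 14 coils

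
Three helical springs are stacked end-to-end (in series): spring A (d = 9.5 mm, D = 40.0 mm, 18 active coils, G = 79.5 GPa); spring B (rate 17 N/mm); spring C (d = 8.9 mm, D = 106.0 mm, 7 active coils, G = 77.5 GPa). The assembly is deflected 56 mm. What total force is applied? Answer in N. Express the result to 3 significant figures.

k_A = Gd⁴/(8D³N_a) = (79.5×10³)(9.5⁴)/(8·40.0³·18) = 70.262 N/mm
k_C = Gd⁴/(8D³N_a) = (77.5×10³)(8.9⁴)/(8·106.0³·7) = 7.2905 N/mm
Series: 1/k_eq = 1/70.262 + 1/17 + 1/7.2905 = 0.21022; k_eq = 4.7569 N/mm
F = k_eq·δ = 4.7569·56 = 266.39 N

266 N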